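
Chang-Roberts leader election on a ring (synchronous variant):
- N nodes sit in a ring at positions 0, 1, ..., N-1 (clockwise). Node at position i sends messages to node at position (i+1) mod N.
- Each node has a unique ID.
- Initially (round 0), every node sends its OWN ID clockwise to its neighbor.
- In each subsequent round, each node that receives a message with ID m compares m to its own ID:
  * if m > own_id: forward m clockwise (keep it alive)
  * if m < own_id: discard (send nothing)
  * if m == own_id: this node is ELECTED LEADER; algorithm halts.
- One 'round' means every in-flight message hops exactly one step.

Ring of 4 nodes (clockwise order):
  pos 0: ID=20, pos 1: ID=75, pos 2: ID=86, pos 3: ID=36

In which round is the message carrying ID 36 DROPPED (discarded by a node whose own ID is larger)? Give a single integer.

Round 1: pos1(id75) recv 20: drop; pos2(id86) recv 75: drop; pos3(id36) recv 86: fwd; pos0(id20) recv 36: fwd
Round 2: pos0(id20) recv 86: fwd; pos1(id75) recv 36: drop
Round 3: pos1(id75) recv 86: fwd
Round 4: pos2(id86) recv 86: ELECTED
Message ID 36 originates at pos 3; dropped at pos 1 in round 2

Answer: 2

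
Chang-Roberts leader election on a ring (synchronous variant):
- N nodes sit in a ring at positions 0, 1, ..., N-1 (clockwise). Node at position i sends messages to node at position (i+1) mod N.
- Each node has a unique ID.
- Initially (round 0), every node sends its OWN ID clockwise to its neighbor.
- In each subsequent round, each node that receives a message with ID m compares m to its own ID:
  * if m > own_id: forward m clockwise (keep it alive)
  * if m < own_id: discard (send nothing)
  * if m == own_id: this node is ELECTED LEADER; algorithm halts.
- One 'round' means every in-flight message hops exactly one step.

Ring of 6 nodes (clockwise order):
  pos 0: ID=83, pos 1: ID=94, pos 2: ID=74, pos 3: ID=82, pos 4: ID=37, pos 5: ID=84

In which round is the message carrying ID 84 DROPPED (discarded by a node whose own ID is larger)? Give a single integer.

Answer: 2

Derivation:
Round 1: pos1(id94) recv 83: drop; pos2(id74) recv 94: fwd; pos3(id82) recv 74: drop; pos4(id37) recv 82: fwd; pos5(id84) recv 37: drop; pos0(id83) recv 84: fwd
Round 2: pos3(id82) recv 94: fwd; pos5(id84) recv 82: drop; pos1(id94) recv 84: drop
Round 3: pos4(id37) recv 94: fwd
Round 4: pos5(id84) recv 94: fwd
Round 5: pos0(id83) recv 94: fwd
Round 6: pos1(id94) recv 94: ELECTED
Message ID 84 originates at pos 5; dropped at pos 1 in round 2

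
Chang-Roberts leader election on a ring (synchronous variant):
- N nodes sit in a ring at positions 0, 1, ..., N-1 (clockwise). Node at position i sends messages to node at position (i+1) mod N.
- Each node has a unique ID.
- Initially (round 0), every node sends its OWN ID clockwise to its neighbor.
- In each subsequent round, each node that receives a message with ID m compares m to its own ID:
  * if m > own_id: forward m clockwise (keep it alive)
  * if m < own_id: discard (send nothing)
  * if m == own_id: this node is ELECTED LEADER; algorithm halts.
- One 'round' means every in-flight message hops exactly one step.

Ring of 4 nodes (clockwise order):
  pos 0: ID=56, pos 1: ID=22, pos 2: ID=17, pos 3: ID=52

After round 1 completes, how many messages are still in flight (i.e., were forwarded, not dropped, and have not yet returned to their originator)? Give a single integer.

Round 1: pos1(id22) recv 56: fwd; pos2(id17) recv 22: fwd; pos3(id52) recv 17: drop; pos0(id56) recv 52: drop
After round 1: 2 messages still in flight

Answer: 2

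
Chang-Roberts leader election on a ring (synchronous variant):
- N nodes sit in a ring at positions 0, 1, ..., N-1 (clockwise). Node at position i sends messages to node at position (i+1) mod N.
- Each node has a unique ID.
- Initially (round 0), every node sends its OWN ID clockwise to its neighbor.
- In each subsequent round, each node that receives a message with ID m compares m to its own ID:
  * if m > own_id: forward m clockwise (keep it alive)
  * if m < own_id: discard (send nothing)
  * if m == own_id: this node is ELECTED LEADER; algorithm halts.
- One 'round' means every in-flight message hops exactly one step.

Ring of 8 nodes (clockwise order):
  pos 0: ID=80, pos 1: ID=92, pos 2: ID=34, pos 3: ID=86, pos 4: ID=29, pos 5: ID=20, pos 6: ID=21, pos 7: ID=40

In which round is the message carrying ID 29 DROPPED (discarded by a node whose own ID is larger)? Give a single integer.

Round 1: pos1(id92) recv 80: drop; pos2(id34) recv 92: fwd; pos3(id86) recv 34: drop; pos4(id29) recv 86: fwd; pos5(id20) recv 29: fwd; pos6(id21) recv 20: drop; pos7(id40) recv 21: drop; pos0(id80) recv 40: drop
Round 2: pos3(id86) recv 92: fwd; pos5(id20) recv 86: fwd; pos6(id21) recv 29: fwd
Round 3: pos4(id29) recv 92: fwd; pos6(id21) recv 86: fwd; pos7(id40) recv 29: drop
Round 4: pos5(id20) recv 92: fwd; pos7(id40) recv 86: fwd
Round 5: pos6(id21) recv 92: fwd; pos0(id80) recv 86: fwd
Round 6: pos7(id40) recv 92: fwd; pos1(id92) recv 86: drop
Round 7: pos0(id80) recv 92: fwd
Round 8: pos1(id92) recv 92: ELECTED
Message ID 29 originates at pos 4; dropped at pos 7 in round 3

Answer: 3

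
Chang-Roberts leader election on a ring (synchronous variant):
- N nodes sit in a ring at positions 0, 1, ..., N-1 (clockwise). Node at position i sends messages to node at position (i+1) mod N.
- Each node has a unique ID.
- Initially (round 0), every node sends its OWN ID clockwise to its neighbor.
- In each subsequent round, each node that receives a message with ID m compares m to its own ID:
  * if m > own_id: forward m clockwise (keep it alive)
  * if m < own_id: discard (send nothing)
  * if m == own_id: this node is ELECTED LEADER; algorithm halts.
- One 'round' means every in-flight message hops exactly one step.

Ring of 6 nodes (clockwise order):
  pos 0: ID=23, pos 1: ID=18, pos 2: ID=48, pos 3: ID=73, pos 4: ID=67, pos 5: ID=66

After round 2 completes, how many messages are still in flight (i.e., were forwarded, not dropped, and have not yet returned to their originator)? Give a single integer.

Answer: 3

Derivation:
Round 1: pos1(id18) recv 23: fwd; pos2(id48) recv 18: drop; pos3(id73) recv 48: drop; pos4(id67) recv 73: fwd; pos5(id66) recv 67: fwd; pos0(id23) recv 66: fwd
Round 2: pos2(id48) recv 23: drop; pos5(id66) recv 73: fwd; pos0(id23) recv 67: fwd; pos1(id18) recv 66: fwd
After round 2: 3 messages still in flight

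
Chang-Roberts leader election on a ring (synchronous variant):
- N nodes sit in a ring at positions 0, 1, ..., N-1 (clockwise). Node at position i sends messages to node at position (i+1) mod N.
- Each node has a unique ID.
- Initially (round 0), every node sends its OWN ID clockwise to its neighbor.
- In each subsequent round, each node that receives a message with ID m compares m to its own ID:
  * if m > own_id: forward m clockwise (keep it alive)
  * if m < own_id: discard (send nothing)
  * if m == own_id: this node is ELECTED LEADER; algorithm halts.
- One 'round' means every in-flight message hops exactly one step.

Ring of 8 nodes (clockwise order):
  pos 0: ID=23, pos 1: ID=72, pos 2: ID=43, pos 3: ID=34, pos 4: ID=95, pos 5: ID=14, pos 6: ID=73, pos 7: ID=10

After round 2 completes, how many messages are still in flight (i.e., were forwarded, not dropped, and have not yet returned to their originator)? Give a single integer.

Round 1: pos1(id72) recv 23: drop; pos2(id43) recv 72: fwd; pos3(id34) recv 43: fwd; pos4(id95) recv 34: drop; pos5(id14) recv 95: fwd; pos6(id73) recv 14: drop; pos7(id10) recv 73: fwd; pos0(id23) recv 10: drop
Round 2: pos3(id34) recv 72: fwd; pos4(id95) recv 43: drop; pos6(id73) recv 95: fwd; pos0(id23) recv 73: fwd
After round 2: 3 messages still in flight

Answer: 3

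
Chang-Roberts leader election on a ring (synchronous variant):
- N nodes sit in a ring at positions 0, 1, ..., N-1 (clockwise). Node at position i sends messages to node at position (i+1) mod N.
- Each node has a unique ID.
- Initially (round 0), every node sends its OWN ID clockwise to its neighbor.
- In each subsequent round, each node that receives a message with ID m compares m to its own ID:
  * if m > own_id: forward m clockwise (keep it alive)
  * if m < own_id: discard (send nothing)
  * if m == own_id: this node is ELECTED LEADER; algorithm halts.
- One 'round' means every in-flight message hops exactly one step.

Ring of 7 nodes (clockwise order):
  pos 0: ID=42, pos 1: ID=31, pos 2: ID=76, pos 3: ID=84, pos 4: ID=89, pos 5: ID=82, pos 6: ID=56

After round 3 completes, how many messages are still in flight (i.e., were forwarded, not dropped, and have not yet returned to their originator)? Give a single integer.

Round 1: pos1(id31) recv 42: fwd; pos2(id76) recv 31: drop; pos3(id84) recv 76: drop; pos4(id89) recv 84: drop; pos5(id82) recv 89: fwd; pos6(id56) recv 82: fwd; pos0(id42) recv 56: fwd
Round 2: pos2(id76) recv 42: drop; pos6(id56) recv 89: fwd; pos0(id42) recv 82: fwd; pos1(id31) recv 56: fwd
Round 3: pos0(id42) recv 89: fwd; pos1(id31) recv 82: fwd; pos2(id76) recv 56: drop
After round 3: 2 messages still in flight

Answer: 2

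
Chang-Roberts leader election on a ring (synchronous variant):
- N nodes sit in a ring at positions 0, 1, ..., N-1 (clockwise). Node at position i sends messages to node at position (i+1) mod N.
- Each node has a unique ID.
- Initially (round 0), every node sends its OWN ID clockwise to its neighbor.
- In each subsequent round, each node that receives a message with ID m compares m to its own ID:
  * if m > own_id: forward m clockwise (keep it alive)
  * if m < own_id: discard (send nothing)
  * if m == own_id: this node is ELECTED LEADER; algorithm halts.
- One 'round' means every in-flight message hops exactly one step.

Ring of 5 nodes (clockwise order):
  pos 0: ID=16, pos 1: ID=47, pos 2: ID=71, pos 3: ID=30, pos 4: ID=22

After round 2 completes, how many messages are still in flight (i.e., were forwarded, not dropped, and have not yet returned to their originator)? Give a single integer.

Answer: 2

Derivation:
Round 1: pos1(id47) recv 16: drop; pos2(id71) recv 47: drop; pos3(id30) recv 71: fwd; pos4(id22) recv 30: fwd; pos0(id16) recv 22: fwd
Round 2: pos4(id22) recv 71: fwd; pos0(id16) recv 30: fwd; pos1(id47) recv 22: drop
After round 2: 2 messages still in flight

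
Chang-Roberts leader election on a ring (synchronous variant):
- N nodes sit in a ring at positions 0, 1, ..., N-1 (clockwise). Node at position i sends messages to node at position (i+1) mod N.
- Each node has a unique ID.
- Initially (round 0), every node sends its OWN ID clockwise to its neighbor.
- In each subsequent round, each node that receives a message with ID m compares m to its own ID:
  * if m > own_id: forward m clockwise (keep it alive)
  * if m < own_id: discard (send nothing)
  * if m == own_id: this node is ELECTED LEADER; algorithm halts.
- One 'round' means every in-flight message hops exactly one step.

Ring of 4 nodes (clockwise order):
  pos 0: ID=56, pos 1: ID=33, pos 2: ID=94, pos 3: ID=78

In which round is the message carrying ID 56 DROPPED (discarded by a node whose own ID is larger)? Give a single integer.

Answer: 2

Derivation:
Round 1: pos1(id33) recv 56: fwd; pos2(id94) recv 33: drop; pos3(id78) recv 94: fwd; pos0(id56) recv 78: fwd
Round 2: pos2(id94) recv 56: drop; pos0(id56) recv 94: fwd; pos1(id33) recv 78: fwd
Round 3: pos1(id33) recv 94: fwd; pos2(id94) recv 78: drop
Round 4: pos2(id94) recv 94: ELECTED
Message ID 56 originates at pos 0; dropped at pos 2 in round 2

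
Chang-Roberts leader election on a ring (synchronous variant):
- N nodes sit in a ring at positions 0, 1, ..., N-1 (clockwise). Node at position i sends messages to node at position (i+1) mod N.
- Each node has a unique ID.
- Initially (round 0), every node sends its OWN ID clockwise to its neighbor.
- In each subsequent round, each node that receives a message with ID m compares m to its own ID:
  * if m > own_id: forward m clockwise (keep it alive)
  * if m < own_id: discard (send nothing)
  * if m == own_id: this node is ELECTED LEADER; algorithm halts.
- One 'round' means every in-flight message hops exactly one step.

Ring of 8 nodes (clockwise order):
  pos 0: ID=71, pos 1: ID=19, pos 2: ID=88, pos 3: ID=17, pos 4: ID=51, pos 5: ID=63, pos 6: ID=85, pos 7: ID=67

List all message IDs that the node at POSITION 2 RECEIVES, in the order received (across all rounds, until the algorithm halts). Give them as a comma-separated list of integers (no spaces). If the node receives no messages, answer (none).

Answer: 19,71,85,88

Derivation:
Round 1: pos1(id19) recv 71: fwd; pos2(id88) recv 19: drop; pos3(id17) recv 88: fwd; pos4(id51) recv 17: drop; pos5(id63) recv 51: drop; pos6(id85) recv 63: drop; pos7(id67) recv 85: fwd; pos0(id71) recv 67: drop
Round 2: pos2(id88) recv 71: drop; pos4(id51) recv 88: fwd; pos0(id71) recv 85: fwd
Round 3: pos5(id63) recv 88: fwd; pos1(id19) recv 85: fwd
Round 4: pos6(id85) recv 88: fwd; pos2(id88) recv 85: drop
Round 5: pos7(id67) recv 88: fwd
Round 6: pos0(id71) recv 88: fwd
Round 7: pos1(id19) recv 88: fwd
Round 8: pos2(id88) recv 88: ELECTED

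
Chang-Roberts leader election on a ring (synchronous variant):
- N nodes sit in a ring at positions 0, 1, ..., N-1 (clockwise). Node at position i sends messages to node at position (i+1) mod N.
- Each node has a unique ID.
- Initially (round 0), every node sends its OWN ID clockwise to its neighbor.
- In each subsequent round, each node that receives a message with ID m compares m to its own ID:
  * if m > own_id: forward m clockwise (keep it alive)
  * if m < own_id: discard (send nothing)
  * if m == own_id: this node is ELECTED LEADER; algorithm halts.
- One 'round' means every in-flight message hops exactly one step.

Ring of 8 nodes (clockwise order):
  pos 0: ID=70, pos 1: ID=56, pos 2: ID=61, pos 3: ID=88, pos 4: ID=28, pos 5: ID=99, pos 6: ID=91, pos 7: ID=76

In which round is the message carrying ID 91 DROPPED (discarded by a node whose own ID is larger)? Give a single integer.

Round 1: pos1(id56) recv 70: fwd; pos2(id61) recv 56: drop; pos3(id88) recv 61: drop; pos4(id28) recv 88: fwd; pos5(id99) recv 28: drop; pos6(id91) recv 99: fwd; pos7(id76) recv 91: fwd; pos0(id70) recv 76: fwd
Round 2: pos2(id61) recv 70: fwd; pos5(id99) recv 88: drop; pos7(id76) recv 99: fwd; pos0(id70) recv 91: fwd; pos1(id56) recv 76: fwd
Round 3: pos3(id88) recv 70: drop; pos0(id70) recv 99: fwd; pos1(id56) recv 91: fwd; pos2(id61) recv 76: fwd
Round 4: pos1(id56) recv 99: fwd; pos2(id61) recv 91: fwd; pos3(id88) recv 76: drop
Round 5: pos2(id61) recv 99: fwd; pos3(id88) recv 91: fwd
Round 6: pos3(id88) recv 99: fwd; pos4(id28) recv 91: fwd
Round 7: pos4(id28) recv 99: fwd; pos5(id99) recv 91: drop
Round 8: pos5(id99) recv 99: ELECTED
Message ID 91 originates at pos 6; dropped at pos 5 in round 7

Answer: 7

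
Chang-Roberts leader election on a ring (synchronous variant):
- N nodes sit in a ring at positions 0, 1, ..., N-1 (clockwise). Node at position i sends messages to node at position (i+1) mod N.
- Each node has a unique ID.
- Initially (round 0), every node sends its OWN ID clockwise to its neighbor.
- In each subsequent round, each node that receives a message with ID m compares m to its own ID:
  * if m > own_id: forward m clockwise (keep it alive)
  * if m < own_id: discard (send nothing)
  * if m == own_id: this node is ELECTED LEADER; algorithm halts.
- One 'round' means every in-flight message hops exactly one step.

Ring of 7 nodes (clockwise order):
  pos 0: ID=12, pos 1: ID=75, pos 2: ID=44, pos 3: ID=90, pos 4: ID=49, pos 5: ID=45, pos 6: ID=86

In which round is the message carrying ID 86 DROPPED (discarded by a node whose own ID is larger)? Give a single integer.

Answer: 4

Derivation:
Round 1: pos1(id75) recv 12: drop; pos2(id44) recv 75: fwd; pos3(id90) recv 44: drop; pos4(id49) recv 90: fwd; pos5(id45) recv 49: fwd; pos6(id86) recv 45: drop; pos0(id12) recv 86: fwd
Round 2: pos3(id90) recv 75: drop; pos5(id45) recv 90: fwd; pos6(id86) recv 49: drop; pos1(id75) recv 86: fwd
Round 3: pos6(id86) recv 90: fwd; pos2(id44) recv 86: fwd
Round 4: pos0(id12) recv 90: fwd; pos3(id90) recv 86: drop
Round 5: pos1(id75) recv 90: fwd
Round 6: pos2(id44) recv 90: fwd
Round 7: pos3(id90) recv 90: ELECTED
Message ID 86 originates at pos 6; dropped at pos 3 in round 4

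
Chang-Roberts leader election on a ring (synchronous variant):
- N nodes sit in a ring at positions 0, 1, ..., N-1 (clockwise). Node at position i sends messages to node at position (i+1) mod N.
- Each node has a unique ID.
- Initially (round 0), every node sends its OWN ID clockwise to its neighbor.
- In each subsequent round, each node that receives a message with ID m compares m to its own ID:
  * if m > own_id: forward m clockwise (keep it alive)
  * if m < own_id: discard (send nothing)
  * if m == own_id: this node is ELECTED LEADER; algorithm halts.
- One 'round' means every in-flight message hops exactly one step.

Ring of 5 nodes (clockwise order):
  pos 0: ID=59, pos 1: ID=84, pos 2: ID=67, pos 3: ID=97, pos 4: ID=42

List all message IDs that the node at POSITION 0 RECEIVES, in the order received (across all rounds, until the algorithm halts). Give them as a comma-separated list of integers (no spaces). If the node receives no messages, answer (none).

Round 1: pos1(id84) recv 59: drop; pos2(id67) recv 84: fwd; pos3(id97) recv 67: drop; pos4(id42) recv 97: fwd; pos0(id59) recv 42: drop
Round 2: pos3(id97) recv 84: drop; pos0(id59) recv 97: fwd
Round 3: pos1(id84) recv 97: fwd
Round 4: pos2(id67) recv 97: fwd
Round 5: pos3(id97) recv 97: ELECTED

Answer: 42,97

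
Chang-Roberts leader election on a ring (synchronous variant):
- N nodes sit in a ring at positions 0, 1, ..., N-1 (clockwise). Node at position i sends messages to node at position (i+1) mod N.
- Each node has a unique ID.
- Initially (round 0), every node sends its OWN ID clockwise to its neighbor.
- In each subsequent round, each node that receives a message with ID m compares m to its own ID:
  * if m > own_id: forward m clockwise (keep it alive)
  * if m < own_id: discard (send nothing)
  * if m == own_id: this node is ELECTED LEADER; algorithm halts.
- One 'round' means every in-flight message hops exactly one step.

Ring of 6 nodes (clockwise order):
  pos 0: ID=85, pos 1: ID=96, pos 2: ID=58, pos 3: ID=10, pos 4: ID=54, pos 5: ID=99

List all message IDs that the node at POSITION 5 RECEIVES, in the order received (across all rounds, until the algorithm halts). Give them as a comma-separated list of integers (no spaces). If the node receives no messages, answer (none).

Round 1: pos1(id96) recv 85: drop; pos2(id58) recv 96: fwd; pos3(id10) recv 58: fwd; pos4(id54) recv 10: drop; pos5(id99) recv 54: drop; pos0(id85) recv 99: fwd
Round 2: pos3(id10) recv 96: fwd; pos4(id54) recv 58: fwd; pos1(id96) recv 99: fwd
Round 3: pos4(id54) recv 96: fwd; pos5(id99) recv 58: drop; pos2(id58) recv 99: fwd
Round 4: pos5(id99) recv 96: drop; pos3(id10) recv 99: fwd
Round 5: pos4(id54) recv 99: fwd
Round 6: pos5(id99) recv 99: ELECTED

Answer: 54,58,96,99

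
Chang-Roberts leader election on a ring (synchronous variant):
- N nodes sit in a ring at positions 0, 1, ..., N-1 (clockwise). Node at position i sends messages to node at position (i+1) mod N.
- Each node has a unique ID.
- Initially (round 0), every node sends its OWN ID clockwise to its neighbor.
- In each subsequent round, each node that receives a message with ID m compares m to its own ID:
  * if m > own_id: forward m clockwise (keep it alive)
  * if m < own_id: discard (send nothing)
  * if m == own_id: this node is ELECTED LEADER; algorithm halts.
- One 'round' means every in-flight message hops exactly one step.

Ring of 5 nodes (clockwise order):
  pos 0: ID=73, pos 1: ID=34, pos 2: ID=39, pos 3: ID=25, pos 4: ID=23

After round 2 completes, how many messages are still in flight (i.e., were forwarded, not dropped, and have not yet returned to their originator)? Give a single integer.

Round 1: pos1(id34) recv 73: fwd; pos2(id39) recv 34: drop; pos3(id25) recv 39: fwd; pos4(id23) recv 25: fwd; pos0(id73) recv 23: drop
Round 2: pos2(id39) recv 73: fwd; pos4(id23) recv 39: fwd; pos0(id73) recv 25: drop
After round 2: 2 messages still in flight

Answer: 2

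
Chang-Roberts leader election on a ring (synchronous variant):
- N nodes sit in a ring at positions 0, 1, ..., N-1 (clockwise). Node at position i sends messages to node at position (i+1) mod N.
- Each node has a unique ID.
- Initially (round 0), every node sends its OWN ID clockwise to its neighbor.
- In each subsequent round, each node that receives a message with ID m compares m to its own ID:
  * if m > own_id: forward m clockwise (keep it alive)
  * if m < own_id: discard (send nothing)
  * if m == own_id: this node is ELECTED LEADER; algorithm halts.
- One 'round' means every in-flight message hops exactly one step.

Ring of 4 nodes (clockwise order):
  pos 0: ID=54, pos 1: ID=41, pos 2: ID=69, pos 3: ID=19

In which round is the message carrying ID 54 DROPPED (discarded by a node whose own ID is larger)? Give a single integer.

Round 1: pos1(id41) recv 54: fwd; pos2(id69) recv 41: drop; pos3(id19) recv 69: fwd; pos0(id54) recv 19: drop
Round 2: pos2(id69) recv 54: drop; pos0(id54) recv 69: fwd
Round 3: pos1(id41) recv 69: fwd
Round 4: pos2(id69) recv 69: ELECTED
Message ID 54 originates at pos 0; dropped at pos 2 in round 2

Answer: 2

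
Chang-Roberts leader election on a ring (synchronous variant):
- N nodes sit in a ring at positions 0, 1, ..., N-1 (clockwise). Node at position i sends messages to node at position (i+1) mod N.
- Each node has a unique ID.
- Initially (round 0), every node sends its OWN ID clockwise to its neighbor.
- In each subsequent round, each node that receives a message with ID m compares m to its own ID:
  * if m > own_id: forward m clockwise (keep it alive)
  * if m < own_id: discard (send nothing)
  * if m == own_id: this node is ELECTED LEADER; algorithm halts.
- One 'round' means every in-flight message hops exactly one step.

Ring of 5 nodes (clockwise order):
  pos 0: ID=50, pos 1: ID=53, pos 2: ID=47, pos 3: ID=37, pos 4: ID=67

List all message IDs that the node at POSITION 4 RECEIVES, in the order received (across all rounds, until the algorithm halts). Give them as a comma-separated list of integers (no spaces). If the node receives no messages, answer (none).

Round 1: pos1(id53) recv 50: drop; pos2(id47) recv 53: fwd; pos3(id37) recv 47: fwd; pos4(id67) recv 37: drop; pos0(id50) recv 67: fwd
Round 2: pos3(id37) recv 53: fwd; pos4(id67) recv 47: drop; pos1(id53) recv 67: fwd
Round 3: pos4(id67) recv 53: drop; pos2(id47) recv 67: fwd
Round 4: pos3(id37) recv 67: fwd
Round 5: pos4(id67) recv 67: ELECTED

Answer: 37,47,53,67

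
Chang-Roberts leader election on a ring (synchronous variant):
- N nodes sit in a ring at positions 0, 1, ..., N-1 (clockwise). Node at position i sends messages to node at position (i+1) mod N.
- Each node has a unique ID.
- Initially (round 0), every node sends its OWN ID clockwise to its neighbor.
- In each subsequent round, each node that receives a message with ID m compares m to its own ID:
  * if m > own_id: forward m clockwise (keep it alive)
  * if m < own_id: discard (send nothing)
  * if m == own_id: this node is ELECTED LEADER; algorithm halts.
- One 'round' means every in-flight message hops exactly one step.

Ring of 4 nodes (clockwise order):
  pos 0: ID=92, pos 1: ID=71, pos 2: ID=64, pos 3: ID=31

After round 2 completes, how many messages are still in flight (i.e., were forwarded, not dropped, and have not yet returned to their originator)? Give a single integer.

Round 1: pos1(id71) recv 92: fwd; pos2(id64) recv 71: fwd; pos3(id31) recv 64: fwd; pos0(id92) recv 31: drop
Round 2: pos2(id64) recv 92: fwd; pos3(id31) recv 71: fwd; pos0(id92) recv 64: drop
After round 2: 2 messages still in flight

Answer: 2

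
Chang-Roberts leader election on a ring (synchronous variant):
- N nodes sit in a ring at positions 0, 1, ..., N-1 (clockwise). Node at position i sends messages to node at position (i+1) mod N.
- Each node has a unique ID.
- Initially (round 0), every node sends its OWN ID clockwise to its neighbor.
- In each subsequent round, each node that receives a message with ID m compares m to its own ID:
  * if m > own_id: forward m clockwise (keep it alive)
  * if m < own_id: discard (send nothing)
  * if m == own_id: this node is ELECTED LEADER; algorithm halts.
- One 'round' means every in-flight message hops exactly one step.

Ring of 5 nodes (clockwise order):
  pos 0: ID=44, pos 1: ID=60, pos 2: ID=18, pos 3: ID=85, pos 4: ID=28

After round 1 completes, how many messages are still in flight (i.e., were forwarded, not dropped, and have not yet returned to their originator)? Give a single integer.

Answer: 2

Derivation:
Round 1: pos1(id60) recv 44: drop; pos2(id18) recv 60: fwd; pos3(id85) recv 18: drop; pos4(id28) recv 85: fwd; pos0(id44) recv 28: drop
After round 1: 2 messages still in flight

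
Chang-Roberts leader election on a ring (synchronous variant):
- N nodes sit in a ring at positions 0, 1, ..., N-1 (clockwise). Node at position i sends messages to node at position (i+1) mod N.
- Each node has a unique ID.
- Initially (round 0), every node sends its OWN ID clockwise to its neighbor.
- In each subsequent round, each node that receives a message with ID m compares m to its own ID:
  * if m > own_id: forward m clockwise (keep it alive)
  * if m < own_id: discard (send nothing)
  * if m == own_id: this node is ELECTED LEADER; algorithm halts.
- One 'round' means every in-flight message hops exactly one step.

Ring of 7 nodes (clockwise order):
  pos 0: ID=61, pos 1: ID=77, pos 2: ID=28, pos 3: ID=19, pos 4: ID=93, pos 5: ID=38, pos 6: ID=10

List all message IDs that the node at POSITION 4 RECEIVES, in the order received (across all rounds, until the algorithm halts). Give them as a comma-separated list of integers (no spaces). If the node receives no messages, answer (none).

Answer: 19,28,77,93

Derivation:
Round 1: pos1(id77) recv 61: drop; pos2(id28) recv 77: fwd; pos3(id19) recv 28: fwd; pos4(id93) recv 19: drop; pos5(id38) recv 93: fwd; pos6(id10) recv 38: fwd; pos0(id61) recv 10: drop
Round 2: pos3(id19) recv 77: fwd; pos4(id93) recv 28: drop; pos6(id10) recv 93: fwd; pos0(id61) recv 38: drop
Round 3: pos4(id93) recv 77: drop; pos0(id61) recv 93: fwd
Round 4: pos1(id77) recv 93: fwd
Round 5: pos2(id28) recv 93: fwd
Round 6: pos3(id19) recv 93: fwd
Round 7: pos4(id93) recv 93: ELECTED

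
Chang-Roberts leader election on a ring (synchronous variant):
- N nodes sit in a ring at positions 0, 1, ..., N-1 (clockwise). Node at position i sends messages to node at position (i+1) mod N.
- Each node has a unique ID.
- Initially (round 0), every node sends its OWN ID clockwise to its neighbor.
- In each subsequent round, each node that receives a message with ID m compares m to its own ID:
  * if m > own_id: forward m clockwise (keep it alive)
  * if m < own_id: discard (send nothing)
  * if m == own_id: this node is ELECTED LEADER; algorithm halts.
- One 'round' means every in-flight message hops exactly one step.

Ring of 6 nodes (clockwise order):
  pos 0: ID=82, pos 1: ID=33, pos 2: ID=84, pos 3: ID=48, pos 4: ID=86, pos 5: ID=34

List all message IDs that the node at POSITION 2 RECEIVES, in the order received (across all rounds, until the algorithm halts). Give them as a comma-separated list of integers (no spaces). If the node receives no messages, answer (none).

Answer: 33,82,86

Derivation:
Round 1: pos1(id33) recv 82: fwd; pos2(id84) recv 33: drop; pos3(id48) recv 84: fwd; pos4(id86) recv 48: drop; pos5(id34) recv 86: fwd; pos0(id82) recv 34: drop
Round 2: pos2(id84) recv 82: drop; pos4(id86) recv 84: drop; pos0(id82) recv 86: fwd
Round 3: pos1(id33) recv 86: fwd
Round 4: pos2(id84) recv 86: fwd
Round 5: pos3(id48) recv 86: fwd
Round 6: pos4(id86) recv 86: ELECTED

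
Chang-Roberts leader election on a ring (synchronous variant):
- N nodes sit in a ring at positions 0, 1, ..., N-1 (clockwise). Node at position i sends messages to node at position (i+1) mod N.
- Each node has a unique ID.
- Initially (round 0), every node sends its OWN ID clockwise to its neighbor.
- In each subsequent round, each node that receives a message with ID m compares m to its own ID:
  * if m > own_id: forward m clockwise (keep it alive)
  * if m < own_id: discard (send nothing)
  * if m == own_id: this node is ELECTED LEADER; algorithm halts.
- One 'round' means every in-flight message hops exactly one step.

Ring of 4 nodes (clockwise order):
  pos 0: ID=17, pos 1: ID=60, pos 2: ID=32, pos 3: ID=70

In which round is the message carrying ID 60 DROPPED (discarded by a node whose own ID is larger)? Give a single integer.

Round 1: pos1(id60) recv 17: drop; pos2(id32) recv 60: fwd; pos3(id70) recv 32: drop; pos0(id17) recv 70: fwd
Round 2: pos3(id70) recv 60: drop; pos1(id60) recv 70: fwd
Round 3: pos2(id32) recv 70: fwd
Round 4: pos3(id70) recv 70: ELECTED
Message ID 60 originates at pos 1; dropped at pos 3 in round 2

Answer: 2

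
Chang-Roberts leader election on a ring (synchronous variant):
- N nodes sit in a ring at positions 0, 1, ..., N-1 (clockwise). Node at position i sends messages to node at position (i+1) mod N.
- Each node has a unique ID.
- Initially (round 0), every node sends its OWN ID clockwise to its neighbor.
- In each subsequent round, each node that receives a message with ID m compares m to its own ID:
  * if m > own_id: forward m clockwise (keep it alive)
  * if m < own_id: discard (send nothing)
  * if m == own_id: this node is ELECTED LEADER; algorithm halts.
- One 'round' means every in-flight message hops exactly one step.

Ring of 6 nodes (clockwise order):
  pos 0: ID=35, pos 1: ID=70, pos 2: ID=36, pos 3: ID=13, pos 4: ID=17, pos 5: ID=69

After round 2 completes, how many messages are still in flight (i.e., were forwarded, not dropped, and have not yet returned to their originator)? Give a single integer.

Answer: 2

Derivation:
Round 1: pos1(id70) recv 35: drop; pos2(id36) recv 70: fwd; pos3(id13) recv 36: fwd; pos4(id17) recv 13: drop; pos5(id69) recv 17: drop; pos0(id35) recv 69: fwd
Round 2: pos3(id13) recv 70: fwd; pos4(id17) recv 36: fwd; pos1(id70) recv 69: drop
After round 2: 2 messages still in flight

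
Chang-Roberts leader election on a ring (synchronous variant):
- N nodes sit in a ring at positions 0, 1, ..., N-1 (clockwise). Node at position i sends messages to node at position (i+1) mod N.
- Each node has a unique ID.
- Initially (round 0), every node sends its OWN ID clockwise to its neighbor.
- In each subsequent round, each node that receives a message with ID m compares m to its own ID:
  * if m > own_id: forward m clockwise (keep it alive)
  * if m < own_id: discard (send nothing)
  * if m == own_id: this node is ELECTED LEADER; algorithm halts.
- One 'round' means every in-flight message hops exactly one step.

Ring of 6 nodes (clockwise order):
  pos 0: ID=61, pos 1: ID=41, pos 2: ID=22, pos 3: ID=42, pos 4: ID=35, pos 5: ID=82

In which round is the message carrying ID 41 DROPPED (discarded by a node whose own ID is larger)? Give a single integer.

Answer: 2

Derivation:
Round 1: pos1(id41) recv 61: fwd; pos2(id22) recv 41: fwd; pos3(id42) recv 22: drop; pos4(id35) recv 42: fwd; pos5(id82) recv 35: drop; pos0(id61) recv 82: fwd
Round 2: pos2(id22) recv 61: fwd; pos3(id42) recv 41: drop; pos5(id82) recv 42: drop; pos1(id41) recv 82: fwd
Round 3: pos3(id42) recv 61: fwd; pos2(id22) recv 82: fwd
Round 4: pos4(id35) recv 61: fwd; pos3(id42) recv 82: fwd
Round 5: pos5(id82) recv 61: drop; pos4(id35) recv 82: fwd
Round 6: pos5(id82) recv 82: ELECTED
Message ID 41 originates at pos 1; dropped at pos 3 in round 2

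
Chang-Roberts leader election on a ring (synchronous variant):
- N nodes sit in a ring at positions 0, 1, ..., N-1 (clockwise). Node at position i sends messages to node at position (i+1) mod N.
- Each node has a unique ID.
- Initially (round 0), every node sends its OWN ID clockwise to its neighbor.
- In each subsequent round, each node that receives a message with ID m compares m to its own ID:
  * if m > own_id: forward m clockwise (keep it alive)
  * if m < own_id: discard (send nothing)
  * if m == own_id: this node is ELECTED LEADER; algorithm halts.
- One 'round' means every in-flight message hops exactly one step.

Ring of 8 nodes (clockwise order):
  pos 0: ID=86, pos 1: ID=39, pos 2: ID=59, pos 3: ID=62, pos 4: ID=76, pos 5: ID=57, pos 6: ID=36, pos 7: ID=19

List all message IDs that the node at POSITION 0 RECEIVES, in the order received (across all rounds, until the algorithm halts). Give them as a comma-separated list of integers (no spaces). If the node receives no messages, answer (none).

Round 1: pos1(id39) recv 86: fwd; pos2(id59) recv 39: drop; pos3(id62) recv 59: drop; pos4(id76) recv 62: drop; pos5(id57) recv 76: fwd; pos6(id36) recv 57: fwd; pos7(id19) recv 36: fwd; pos0(id86) recv 19: drop
Round 2: pos2(id59) recv 86: fwd; pos6(id36) recv 76: fwd; pos7(id19) recv 57: fwd; pos0(id86) recv 36: drop
Round 3: pos3(id62) recv 86: fwd; pos7(id19) recv 76: fwd; pos0(id86) recv 57: drop
Round 4: pos4(id76) recv 86: fwd; pos0(id86) recv 76: drop
Round 5: pos5(id57) recv 86: fwd
Round 6: pos6(id36) recv 86: fwd
Round 7: pos7(id19) recv 86: fwd
Round 8: pos0(id86) recv 86: ELECTED

Answer: 19,36,57,76,86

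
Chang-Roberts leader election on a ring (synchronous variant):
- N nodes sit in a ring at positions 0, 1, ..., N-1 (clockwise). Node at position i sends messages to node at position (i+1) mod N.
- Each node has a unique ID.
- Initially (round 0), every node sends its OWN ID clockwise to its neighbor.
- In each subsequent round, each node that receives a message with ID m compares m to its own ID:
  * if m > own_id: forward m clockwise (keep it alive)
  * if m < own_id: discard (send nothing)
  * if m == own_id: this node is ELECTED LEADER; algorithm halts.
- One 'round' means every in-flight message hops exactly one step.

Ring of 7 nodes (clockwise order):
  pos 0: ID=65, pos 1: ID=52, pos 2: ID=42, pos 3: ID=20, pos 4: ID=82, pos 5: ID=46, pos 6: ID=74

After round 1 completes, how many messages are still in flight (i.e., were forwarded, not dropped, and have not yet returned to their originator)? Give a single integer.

Round 1: pos1(id52) recv 65: fwd; pos2(id42) recv 52: fwd; pos3(id20) recv 42: fwd; pos4(id82) recv 20: drop; pos5(id46) recv 82: fwd; pos6(id74) recv 46: drop; pos0(id65) recv 74: fwd
After round 1: 5 messages still in flight

Answer: 5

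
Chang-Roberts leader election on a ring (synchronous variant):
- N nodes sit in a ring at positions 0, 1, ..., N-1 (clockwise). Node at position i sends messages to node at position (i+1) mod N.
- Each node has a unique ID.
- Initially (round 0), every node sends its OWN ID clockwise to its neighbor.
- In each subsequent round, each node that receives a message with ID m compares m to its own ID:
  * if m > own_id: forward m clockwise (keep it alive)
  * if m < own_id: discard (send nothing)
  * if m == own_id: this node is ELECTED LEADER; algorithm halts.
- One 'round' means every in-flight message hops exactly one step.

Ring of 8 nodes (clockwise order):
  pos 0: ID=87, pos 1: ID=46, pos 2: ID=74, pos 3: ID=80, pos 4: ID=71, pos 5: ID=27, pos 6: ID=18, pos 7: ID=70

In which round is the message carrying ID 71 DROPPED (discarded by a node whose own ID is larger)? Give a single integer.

Answer: 4

Derivation:
Round 1: pos1(id46) recv 87: fwd; pos2(id74) recv 46: drop; pos3(id80) recv 74: drop; pos4(id71) recv 80: fwd; pos5(id27) recv 71: fwd; pos6(id18) recv 27: fwd; pos7(id70) recv 18: drop; pos0(id87) recv 70: drop
Round 2: pos2(id74) recv 87: fwd; pos5(id27) recv 80: fwd; pos6(id18) recv 71: fwd; pos7(id70) recv 27: drop
Round 3: pos3(id80) recv 87: fwd; pos6(id18) recv 80: fwd; pos7(id70) recv 71: fwd
Round 4: pos4(id71) recv 87: fwd; pos7(id70) recv 80: fwd; pos0(id87) recv 71: drop
Round 5: pos5(id27) recv 87: fwd; pos0(id87) recv 80: drop
Round 6: pos6(id18) recv 87: fwd
Round 7: pos7(id70) recv 87: fwd
Round 8: pos0(id87) recv 87: ELECTED
Message ID 71 originates at pos 4; dropped at pos 0 in round 4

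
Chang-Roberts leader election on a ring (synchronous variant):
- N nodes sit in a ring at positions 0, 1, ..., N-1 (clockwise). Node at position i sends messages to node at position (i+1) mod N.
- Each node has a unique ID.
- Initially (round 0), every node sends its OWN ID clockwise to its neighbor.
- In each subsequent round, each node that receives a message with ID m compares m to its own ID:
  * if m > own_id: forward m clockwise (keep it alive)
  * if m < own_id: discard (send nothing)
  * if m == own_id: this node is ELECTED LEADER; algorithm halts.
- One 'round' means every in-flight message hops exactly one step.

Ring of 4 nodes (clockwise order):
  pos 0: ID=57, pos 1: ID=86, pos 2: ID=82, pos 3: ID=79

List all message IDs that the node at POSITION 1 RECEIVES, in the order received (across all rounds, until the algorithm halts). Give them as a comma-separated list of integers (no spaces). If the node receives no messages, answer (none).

Answer: 57,79,82,86

Derivation:
Round 1: pos1(id86) recv 57: drop; pos2(id82) recv 86: fwd; pos3(id79) recv 82: fwd; pos0(id57) recv 79: fwd
Round 2: pos3(id79) recv 86: fwd; pos0(id57) recv 82: fwd; pos1(id86) recv 79: drop
Round 3: pos0(id57) recv 86: fwd; pos1(id86) recv 82: drop
Round 4: pos1(id86) recv 86: ELECTED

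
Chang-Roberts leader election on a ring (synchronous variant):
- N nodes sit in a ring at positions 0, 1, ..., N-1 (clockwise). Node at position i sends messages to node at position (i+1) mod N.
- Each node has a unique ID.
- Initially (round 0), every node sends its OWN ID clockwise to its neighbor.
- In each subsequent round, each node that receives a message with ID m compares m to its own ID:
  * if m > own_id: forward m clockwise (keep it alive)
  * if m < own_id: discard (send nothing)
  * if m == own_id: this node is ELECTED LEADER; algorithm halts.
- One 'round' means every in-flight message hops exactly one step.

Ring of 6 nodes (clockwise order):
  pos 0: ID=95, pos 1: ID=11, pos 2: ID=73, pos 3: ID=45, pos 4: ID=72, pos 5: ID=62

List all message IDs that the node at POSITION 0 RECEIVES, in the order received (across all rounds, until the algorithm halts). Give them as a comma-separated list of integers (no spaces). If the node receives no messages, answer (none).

Round 1: pos1(id11) recv 95: fwd; pos2(id73) recv 11: drop; pos3(id45) recv 73: fwd; pos4(id72) recv 45: drop; pos5(id62) recv 72: fwd; pos0(id95) recv 62: drop
Round 2: pos2(id73) recv 95: fwd; pos4(id72) recv 73: fwd; pos0(id95) recv 72: drop
Round 3: pos3(id45) recv 95: fwd; pos5(id62) recv 73: fwd
Round 4: pos4(id72) recv 95: fwd; pos0(id95) recv 73: drop
Round 5: pos5(id62) recv 95: fwd
Round 6: pos0(id95) recv 95: ELECTED

Answer: 62,72,73,95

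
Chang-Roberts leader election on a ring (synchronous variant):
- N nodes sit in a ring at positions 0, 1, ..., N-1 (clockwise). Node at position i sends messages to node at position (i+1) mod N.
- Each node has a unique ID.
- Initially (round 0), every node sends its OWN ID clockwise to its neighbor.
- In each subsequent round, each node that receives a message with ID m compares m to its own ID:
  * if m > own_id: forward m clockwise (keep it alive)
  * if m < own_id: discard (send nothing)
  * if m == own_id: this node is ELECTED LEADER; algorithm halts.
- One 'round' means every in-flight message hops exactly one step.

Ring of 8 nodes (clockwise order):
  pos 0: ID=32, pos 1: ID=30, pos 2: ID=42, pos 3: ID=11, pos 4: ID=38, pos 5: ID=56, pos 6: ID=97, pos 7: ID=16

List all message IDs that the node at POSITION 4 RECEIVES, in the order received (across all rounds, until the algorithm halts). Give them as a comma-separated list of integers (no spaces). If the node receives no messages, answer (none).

Round 1: pos1(id30) recv 32: fwd; pos2(id42) recv 30: drop; pos3(id11) recv 42: fwd; pos4(id38) recv 11: drop; pos5(id56) recv 38: drop; pos6(id97) recv 56: drop; pos7(id16) recv 97: fwd; pos0(id32) recv 16: drop
Round 2: pos2(id42) recv 32: drop; pos4(id38) recv 42: fwd; pos0(id32) recv 97: fwd
Round 3: pos5(id56) recv 42: drop; pos1(id30) recv 97: fwd
Round 4: pos2(id42) recv 97: fwd
Round 5: pos3(id11) recv 97: fwd
Round 6: pos4(id38) recv 97: fwd
Round 7: pos5(id56) recv 97: fwd
Round 8: pos6(id97) recv 97: ELECTED

Answer: 11,42,97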